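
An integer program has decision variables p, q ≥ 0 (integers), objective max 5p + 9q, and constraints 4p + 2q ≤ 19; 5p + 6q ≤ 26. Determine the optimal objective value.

(p,q)=(0,4) is feasible, giving 36.
(p,q)=(1,3) is feasible, giving 32.
(p,q)=(0,3) is feasible, giving 27.
No feasible integer point exceeds 36.

36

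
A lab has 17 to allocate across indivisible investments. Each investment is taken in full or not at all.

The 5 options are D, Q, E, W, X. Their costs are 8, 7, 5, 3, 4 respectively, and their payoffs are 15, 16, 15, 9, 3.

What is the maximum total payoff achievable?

40

Treat it as a binary knapsack problem.
Take Q, E, and W: cost 7 + 5 + 3 = 15 ≤ 17, payoff 16 + 15 + 9 = 40.
No other feasible combination does better.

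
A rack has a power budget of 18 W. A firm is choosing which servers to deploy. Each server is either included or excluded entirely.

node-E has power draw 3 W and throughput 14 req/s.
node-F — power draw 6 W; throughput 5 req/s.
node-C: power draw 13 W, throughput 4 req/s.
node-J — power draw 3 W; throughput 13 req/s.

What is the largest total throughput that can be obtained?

This is a 0-1 knapsack instance.
node-E + node-F + node-J: power draw 3 + 6 + 3 = 12 ≤ 18, throughput 14 + 5 + 13 = 32.
node-E + node-J: power draw 3 + 3 = 6 ≤ 18, throughput 14 + 13 = 27.
node-E + node-F: power draw 3 + 6 = 9 ≤ 18, throughput 14 + 5 = 19.
Best is node-E, node-F, and node-J with total throughput 32.

32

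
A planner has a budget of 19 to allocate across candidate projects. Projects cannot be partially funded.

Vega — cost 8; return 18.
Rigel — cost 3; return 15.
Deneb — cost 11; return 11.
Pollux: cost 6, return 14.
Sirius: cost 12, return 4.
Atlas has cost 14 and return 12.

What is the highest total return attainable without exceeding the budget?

47

This is a 0-1 knapsack instance.
Allowing fractional choices, the relaxed optimum would be about 49.0, but projects are indivisible.
Vega + Rigel: cost 8 + 3 = 11 ≤ 19, return 18 + 15 = 33.
Vega + Rigel + Pollux: cost 8 + 3 + 6 = 17 ≤ 19, return 18 + 15 + 14 = 47.
Vega + Pollux: cost 8 + 6 = 14 ≤ 19, return 18 + 14 = 32.
Best is Vega, Rigel, and Pollux with total return 47.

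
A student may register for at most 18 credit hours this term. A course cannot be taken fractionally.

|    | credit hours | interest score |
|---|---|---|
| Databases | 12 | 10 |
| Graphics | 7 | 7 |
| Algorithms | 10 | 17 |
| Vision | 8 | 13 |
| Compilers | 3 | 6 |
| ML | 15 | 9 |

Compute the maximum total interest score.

This is a 0-1 knapsack instance.
Allowing fractional choices, the relaxed optimum would be about 31.1, but courses are indivisible.
Algorithms + Vision: credit hours 10 + 8 = 18 ≤ 18, interest score 17 + 13 = 30.
Graphics + Vision + Compilers: credit hours 7 + 8 + 3 = 18 ≤ 18, interest score 7 + 13 + 6 = 26.
Best is Algorithms and Vision with total interest score 30.

30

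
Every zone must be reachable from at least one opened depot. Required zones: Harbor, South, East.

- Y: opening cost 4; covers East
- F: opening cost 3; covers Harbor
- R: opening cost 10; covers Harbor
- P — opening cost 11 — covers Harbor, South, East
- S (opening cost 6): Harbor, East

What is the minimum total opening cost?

The greedy cost-per-new-zone heuristic would pick F, Y, and P for 18, but a cheaper cover exists.
P alone covers Harbor, South, East — every zone.
Total opening cost: 11.
No cover costs less than 11.

11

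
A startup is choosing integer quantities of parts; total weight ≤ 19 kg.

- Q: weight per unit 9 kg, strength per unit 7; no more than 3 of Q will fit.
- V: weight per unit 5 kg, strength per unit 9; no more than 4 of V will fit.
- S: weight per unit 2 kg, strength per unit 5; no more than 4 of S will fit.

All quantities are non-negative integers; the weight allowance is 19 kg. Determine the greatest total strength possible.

This is a bounded integer knapsack.
S has the best ratio (5/2); taking only S gives at most 4×5 = 20 (stopped by the supply cap of 4).
Mixing does better — 2×V and 4×S: weight 18 ≤ 19, strength 2·9 + 4·5 = 38.

38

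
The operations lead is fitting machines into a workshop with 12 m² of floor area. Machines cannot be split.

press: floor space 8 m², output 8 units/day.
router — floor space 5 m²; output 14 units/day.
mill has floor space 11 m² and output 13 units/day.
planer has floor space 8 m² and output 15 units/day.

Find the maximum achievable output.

Allowing fractional choices, the relaxed optimum would be about 27.1, but machines are indivisible.
router: floor space 5 ≤ 12, output 14.
planer: floor space 8 ≤ 12, output 15.
mill: floor space 11 ≤ 12, output 13.
Best is planer with total output 15.

15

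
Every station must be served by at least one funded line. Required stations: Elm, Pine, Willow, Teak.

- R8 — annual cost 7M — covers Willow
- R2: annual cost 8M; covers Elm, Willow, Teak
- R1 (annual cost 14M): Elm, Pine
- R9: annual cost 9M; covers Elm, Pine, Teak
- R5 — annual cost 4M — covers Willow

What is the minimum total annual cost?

The greedy cost-per-new-station heuristic would pick R2 and R9 for 17, but a cheaper cover exists.
Choose R9 and R5: together they cover Elm, Pine, Willow, Teak — every station.
Total annual cost: 9 + 4 = 13.
No cover costs less than 13.

13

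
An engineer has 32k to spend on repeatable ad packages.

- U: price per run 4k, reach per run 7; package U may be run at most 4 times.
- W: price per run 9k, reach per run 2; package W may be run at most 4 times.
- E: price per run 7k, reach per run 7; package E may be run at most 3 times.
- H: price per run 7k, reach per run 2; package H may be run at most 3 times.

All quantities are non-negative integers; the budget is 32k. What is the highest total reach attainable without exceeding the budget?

Take 4×U and 2×E: price 30 ≤ 32, reach 4·7 + 2·7 = 42.
U has the best ratio (7/4) and is taken to its limit of 4; remaining capacity is filled optimally with the others.

42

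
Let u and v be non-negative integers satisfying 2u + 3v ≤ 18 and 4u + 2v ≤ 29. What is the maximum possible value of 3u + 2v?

The continuous relaxation peaks at (6.38, 1.75) with value 22.62; rounding to a feasible lattice point costs some objective.
(u,v)=(6,2): 2·6+3·2=18≤18, 4·6+2·2=28≤29, objective 22.
(u,v)=(7,0): 2·7+3·0=14≤18, 4·7+2·0=28≤29, objective 21.
No feasible integer point exceeds 22.

22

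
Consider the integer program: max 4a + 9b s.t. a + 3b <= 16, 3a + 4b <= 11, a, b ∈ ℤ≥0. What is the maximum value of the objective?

(a,b)=(1,2): 1·1+3·2=7≤16, 3·1+4·2=11≤11, objective 22.
(a,b)=(0,2): 1·0+3·2=6≤16, 3·0+4·2=8≤11, objective 18.
(a,b)=(2,1): 1·2+3·1=5≤16, 3·2+4·1=10≤11, objective 17.
(a,b)=(1,1): 1·1+3·1=4≤16, 3·1+4·1=7≤11, objective 13.
The best lattice point is (1,2), giving 22.

22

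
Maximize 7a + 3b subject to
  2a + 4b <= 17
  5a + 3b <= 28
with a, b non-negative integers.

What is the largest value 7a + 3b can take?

38

(a,b)=(5,1): 2·5+4·1=14≤17, 5·5+3·1=28≤28, objective 38.
(a,b)=(5,0): 2·5+4·0=10≤17, 5·5+3·0=25≤28, objective 35.
The best lattice point is (5,1), giving 38.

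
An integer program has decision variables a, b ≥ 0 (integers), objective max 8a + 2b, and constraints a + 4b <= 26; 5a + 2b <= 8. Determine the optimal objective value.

Relaxing integrality, the LP optimum is 12.80 at (a,b) = (1.6, 0), which is not an integer point.
(a,b)=(1,1): 1·1+4·1=5≤26, 5·1+2·1=7≤8, objective 10.
(a,b)=(1,0): 1·1+4·0=1≤26, 5·1+2·0=5≤8, objective 8.
(a,b)=(0,2): 1·0+4·2=8≤26, 5·0+2·2=4≤8, objective 4.
The best lattice point is (1,1), giving 10.

10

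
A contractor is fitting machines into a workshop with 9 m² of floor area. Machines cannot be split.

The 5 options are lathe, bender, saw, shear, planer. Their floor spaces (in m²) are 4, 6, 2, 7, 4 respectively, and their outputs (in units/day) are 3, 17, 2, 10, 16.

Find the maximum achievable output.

19

Allowing fractional choices, the relaxed optimum would be about 30.2, but machines are indivisible.
lathe + planer: floor space 4 + 4 = 8 ≤ 9, output 3 + 16 = 19.
saw + planer: floor space 2 + 4 = 6 ≤ 9, output 2 + 16 = 18.
bender + saw: floor space 6 + 2 = 8 ≤ 9, output 17 + 2 = 19.
The maximum output is 19; one optimal choice is bender and saw.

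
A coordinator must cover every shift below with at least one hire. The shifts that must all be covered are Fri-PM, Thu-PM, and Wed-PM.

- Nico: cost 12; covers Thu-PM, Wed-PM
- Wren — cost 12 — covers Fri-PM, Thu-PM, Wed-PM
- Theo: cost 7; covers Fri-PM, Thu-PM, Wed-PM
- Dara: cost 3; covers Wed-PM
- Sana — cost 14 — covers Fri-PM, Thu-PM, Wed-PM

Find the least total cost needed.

Theo alone covers Fri-PM, Thu-PM, Wed-PM — every shift.
Total cost: 7.
No cover costs less than 7.

7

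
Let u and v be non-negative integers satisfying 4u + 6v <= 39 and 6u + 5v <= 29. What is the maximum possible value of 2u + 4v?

(u,v)=(0,5): 4·0+6·5=30≤39, 6·0+5·5=25≤29, objective 20.
(u,v)=(1,4): 4·1+6·4=28≤39, 6·1+5·4=26≤29, objective 18.
(u,v)=(0,4): 4·0+6·4=24≤39, 6·0+5·4=20≤29, objective 16.
Maximum is 20 at (u,v)=(0,5).

20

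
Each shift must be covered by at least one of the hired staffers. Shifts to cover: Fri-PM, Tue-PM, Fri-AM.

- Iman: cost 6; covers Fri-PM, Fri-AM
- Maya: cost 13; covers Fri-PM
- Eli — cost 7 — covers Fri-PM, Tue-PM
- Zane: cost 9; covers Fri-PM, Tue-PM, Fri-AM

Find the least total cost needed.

The greedy cost-per-new-shift heuristic would pick Iman and Eli for 13, but a cheaper cover exists.
Zane alone covers Fri-PM, Tue-PM, Fri-AM — every shift.
Total cost: 9.
No cover costs less than 9.

9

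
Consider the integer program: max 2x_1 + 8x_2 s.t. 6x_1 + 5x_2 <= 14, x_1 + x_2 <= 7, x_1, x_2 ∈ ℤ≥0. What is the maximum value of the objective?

16

(x_1,x_2)=(0,2) is feasible, giving 16.
(x_1,x_2)=(1,1) is feasible, giving 10.
(x_1,x_2)=(0,1) is feasible, giving 8.
Maximum is 16 at (x_1,x_2)=(0,2).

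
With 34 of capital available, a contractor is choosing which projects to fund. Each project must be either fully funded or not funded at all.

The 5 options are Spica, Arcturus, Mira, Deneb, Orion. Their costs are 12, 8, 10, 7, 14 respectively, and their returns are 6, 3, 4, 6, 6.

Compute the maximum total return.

Allowing fractional choices, the relaxed optimum would be about 18.4, but projects are indivisible.
Spica + Mira + Deneb: cost 12 + 10 + 7 = 29 ≤ 34, return 6 + 4 + 6 = 16.
Mira + Deneb + Orion: cost 10 + 7 + 14 = 31 ≤ 34, return 4 + 6 + 6 = 16.
Spica + Deneb + Orion: cost 12 + 7 + 14 = 33 ≤ 34, return 6 + 6 + 6 = 18.
Best is Spica, Deneb, and Orion with total return 18.

18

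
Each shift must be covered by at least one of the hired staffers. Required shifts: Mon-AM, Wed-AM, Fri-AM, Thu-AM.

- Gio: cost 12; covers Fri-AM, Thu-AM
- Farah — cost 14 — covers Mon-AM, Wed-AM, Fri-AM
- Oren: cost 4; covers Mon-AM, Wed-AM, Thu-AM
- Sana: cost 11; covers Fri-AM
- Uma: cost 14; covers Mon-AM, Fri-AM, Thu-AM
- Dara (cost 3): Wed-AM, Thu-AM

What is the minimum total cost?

Choose Oren and Sana: together they cover Mon-AM, Wed-AM, Fri-AM, Thu-AM — every shift.
Total cost: 4 + 11 = 15.
No cover costs less than 15.

15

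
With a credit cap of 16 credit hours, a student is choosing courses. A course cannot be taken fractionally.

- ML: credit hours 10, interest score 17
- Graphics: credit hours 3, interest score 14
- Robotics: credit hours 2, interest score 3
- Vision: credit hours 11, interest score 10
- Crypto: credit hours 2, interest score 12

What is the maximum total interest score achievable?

43

ML + Graphics + Robotics: credit hours 10 + 3 + 2 = 15 ≤ 16, interest score 17 + 14 + 3 = 34.
ML + Graphics + Crypto: credit hours 10 + 3 + 2 = 15 ≤ 16, interest score 17 + 14 + 12 = 43.
Graphics + Vision + Crypto: credit hours 3 + 11 + 2 = 16 ≤ 16, interest score 14 + 10 + 12 = 36.
Best is ML, Graphics, and Crypto with total interest score 43.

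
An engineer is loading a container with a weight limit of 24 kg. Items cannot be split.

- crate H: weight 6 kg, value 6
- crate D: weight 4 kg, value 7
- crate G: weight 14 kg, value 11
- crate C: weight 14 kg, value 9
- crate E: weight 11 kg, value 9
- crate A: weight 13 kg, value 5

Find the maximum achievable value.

Take crate H, crate D, and crate G: weight 6 + 4 + 14 = 24 ≤ 24, value 6 + 7 + 11 = 24.
No other feasible combination does better.

24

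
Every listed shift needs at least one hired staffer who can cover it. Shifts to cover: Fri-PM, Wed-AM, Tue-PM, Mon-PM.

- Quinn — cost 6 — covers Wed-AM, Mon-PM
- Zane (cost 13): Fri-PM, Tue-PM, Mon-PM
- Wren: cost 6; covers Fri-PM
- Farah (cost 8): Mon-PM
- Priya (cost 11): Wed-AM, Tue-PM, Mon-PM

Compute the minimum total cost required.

17

The greedy cost-per-new-shift heuristic would pick Quinn, Wren, and Priya for 23, but a cheaper cover exists.
Choose Wren and Priya: together they cover Fri-PM, Wed-AM, Tue-PM, Mon-PM — every shift.
Total cost: 6 + 11 = 17.
No cover costs less than 17.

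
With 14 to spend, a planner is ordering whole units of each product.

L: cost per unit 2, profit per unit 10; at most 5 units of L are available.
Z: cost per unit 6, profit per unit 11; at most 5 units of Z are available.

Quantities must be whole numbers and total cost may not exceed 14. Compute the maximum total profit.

4×L and 1×Z: cost 14 ≤ 14, profit 4·10 + 1·11 = 51.
5×L: cost 10 ≤ 14, profit 5·10 = 50.
Best is 51.

51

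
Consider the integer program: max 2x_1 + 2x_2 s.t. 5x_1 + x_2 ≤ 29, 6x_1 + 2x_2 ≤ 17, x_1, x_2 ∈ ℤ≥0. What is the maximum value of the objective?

(x_1,x_2)=(0,8) is feasible, giving 16.
(x_1,x_2)=(0,7) is feasible, giving 14.
The best lattice point is (0,8), giving 16.

16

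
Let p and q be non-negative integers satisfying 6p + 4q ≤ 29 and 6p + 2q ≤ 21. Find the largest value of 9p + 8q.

56

The continuous relaxation peaks at (0, 7.25) with value 58.00; rounding to a feasible lattice point costs some objective.
(p,q)=(0,7) is feasible, giving 56.
(p,q)=(0,6) is feasible, giving 48.
Maximum is 56 at (p,q)=(0,7).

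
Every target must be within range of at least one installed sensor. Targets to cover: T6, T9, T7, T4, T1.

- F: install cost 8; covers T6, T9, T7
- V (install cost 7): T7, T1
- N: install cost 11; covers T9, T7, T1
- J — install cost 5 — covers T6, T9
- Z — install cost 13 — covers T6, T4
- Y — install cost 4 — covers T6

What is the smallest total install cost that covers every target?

This is an integer covering problem.
Choose N and Z: together they cover T6, T9, T7, T4, T1 — every target.
Total install cost: 11 + 13 = 24.

24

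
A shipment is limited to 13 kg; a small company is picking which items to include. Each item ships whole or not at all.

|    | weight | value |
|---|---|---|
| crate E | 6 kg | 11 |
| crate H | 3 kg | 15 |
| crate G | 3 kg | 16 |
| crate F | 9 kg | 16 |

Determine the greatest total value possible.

This is a 0-1 knapsack instance.
Allowing fractional choices, the relaxed optimum would be about 43.8, but items are indivisible.
crate E + crate H + crate G: weight 6 + 3 + 3 = 12 ≤ 13, value 11 + 15 + 16 = 42.
crate G + crate F: weight 3 + 9 = 12 ≤ 13, value 16 + 16 = 32.
Best is crate E, crate H, and crate G with total value 42.

42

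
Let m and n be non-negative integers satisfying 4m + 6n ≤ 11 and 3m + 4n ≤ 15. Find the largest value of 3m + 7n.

10

Relaxing integrality, the LP optimum is 12.83 at (m,n) = (0, 1.83), which is not an integer point.
(m,n)=(1,1): 4·1+6·1=10≤11, 3·1+4·1=7≤15, objective 10.
(m,n)=(0,1): 4·0+6·1=6≤11, 3·0+4·1=4≤15, objective 7.
Maximum is 10 at (m,n)=(1,1).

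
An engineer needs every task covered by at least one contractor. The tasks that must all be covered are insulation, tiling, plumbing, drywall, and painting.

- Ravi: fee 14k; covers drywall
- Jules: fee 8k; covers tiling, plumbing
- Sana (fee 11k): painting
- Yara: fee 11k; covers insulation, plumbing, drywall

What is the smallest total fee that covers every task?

Choose Jules, Sana, and Yara: together they cover insulation, tiling, plumbing, drywall, painting — every task.
Total fee: 8 + 11 + 11 = 30.
No cover costs less than 30.

30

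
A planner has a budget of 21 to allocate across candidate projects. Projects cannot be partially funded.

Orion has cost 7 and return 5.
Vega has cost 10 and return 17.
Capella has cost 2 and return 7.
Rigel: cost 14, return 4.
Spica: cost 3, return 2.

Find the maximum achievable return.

29

Allowing fractional choices, the relaxed optimum would be about 30.3, but projects are indivisible.
Vega + Capella: cost 10 + 2 = 12 ≤ 21, return 17 + 7 = 24.
Vega + Capella + Spica: cost 10 + 2 + 3 = 15 ≤ 21, return 17 + 7 + 2 = 26.
Orion + Vega + Capella: cost 7 + 10 + 2 = 19 ≤ 21, return 5 + 17 + 7 = 29.
Best is Orion, Vega, and Capella with total return 29.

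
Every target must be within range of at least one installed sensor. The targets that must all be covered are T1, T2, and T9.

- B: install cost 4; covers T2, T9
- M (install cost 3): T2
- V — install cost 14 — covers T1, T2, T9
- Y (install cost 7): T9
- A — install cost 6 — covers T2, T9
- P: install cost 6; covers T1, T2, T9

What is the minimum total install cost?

The greedy cost-per-new-target heuristic would pick B and P for 10, but a cheaper cover exists.
P alone covers T1, T2, T9 — every target.
Total install cost: 6.
No cover costs less than 6.

6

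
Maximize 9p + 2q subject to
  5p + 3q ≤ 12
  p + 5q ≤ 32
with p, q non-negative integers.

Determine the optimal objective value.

18

The continuous relaxation peaks at (2.4, 0) with value 21.60; rounding to a feasible lattice point costs some objective.
(p,q)=(2,0): 5·2+3·0=10≤12, 1·2+5·0=2≤32, objective 18.
(p,q)=(1,1): 5·1+3·1=8≤12, 1·1+5·1=6≤32, objective 11.
No feasible integer point exceeds 18.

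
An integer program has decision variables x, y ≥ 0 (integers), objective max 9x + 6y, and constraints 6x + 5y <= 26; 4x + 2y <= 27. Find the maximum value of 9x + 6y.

The continuous relaxation peaks at (4.33, 0) with value 39.00; rounding to a feasible lattice point costs some objective.
(x,y)=(4,0) is feasible, giving 36.
(x,y)=(3,1) is feasible, giving 33.
(x,y)=(3,0) is feasible, giving 27.
Maximum is 36 at (x,y)=(4,0).

36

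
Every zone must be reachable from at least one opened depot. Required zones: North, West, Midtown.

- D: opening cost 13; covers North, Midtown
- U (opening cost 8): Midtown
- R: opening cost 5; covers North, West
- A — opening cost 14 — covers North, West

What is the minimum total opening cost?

This is a weighted set-cover instance.
Choose U and R: together they cover North, West, Midtown — every zone.
Total opening cost: 8 + 5 = 13.
No cover costs less than 13.

13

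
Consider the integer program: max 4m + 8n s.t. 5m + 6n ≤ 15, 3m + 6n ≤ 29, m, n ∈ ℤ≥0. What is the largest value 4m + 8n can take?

(m,n)=(0,2): 5·0+6·2=12≤15, 3·0+6·2=12≤29, objective 16.
(m,n)=(1,1): 5·1+6·1=11≤15, 3·1+6·1=9≤29, objective 12.
(m,n)=(0,1): 5·0+6·1=6≤15, 3·0+6·1=6≤29, objective 8.
Maximum is 16 at (m,n)=(0,2).

16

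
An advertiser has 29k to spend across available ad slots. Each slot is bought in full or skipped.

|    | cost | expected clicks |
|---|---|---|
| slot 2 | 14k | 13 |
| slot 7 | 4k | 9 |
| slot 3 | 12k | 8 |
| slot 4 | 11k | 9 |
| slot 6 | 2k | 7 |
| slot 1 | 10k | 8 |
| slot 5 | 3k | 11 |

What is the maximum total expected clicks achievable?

40

This is a 0-1 knapsack instance.
slot 2 + slot 6 + slot 1 + slot 5: cost 14 + 2 + 10 + 3 = 29 ≤ 29, expected clicks 13 + 7 + 8 + 11 = 39.
slot 7 + slot 4 + slot 1 + slot 5: cost 4 + 11 + 10 + 3 = 28 ≤ 29, expected clicks 9 + 9 + 8 + 11 = 37.
slot 2 + slot 7 + slot 6 + slot 5: cost 14 + 4 + 2 + 3 = 23 ≤ 29, expected clicks 13 + 9 + 7 + 11 = 40.
Best is slot 2, slot 7, slot 6, and slot 5 with total expected clicks 40.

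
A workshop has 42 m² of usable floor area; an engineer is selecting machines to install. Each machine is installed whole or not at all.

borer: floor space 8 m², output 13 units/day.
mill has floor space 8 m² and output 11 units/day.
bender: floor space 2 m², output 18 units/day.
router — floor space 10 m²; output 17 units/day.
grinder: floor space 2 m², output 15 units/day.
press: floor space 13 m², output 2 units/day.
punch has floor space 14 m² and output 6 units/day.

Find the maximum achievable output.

74

Treat it as a binary knapsack problem.
Take borer, mill, bender, router, and grinder: floor space 8 + 8 + 2 + 10 + 2 = 30 ≤ 42, output 13 + 11 + 18 + 17 + 15 = 74.
No other feasible combination does better.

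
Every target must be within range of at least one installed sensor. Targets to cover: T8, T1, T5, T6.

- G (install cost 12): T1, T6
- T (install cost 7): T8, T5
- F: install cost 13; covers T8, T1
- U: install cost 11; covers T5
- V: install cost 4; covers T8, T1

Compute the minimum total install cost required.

Choose G and T: together they cover T8, T1, T5, T6 — every target.
Total install cost: 12 + 7 = 19.

19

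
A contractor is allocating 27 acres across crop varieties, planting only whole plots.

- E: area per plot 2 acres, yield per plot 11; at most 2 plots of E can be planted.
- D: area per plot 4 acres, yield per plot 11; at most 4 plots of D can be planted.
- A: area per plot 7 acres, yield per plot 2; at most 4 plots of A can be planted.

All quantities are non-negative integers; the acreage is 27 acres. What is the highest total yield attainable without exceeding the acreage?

2×E, 4×D, and 1×A: area 27 ≤ 27, yield 2·11 + 4·11 + 1·2 = 68.
2×E and 4×D: area 20 ≤ 27, yield 2·11 + 4·11 = 66.
Best is 68.

68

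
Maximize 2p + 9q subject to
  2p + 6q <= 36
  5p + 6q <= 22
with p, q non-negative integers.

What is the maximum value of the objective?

27

Relaxing integrality, the LP optimum is 33.00 at (p,q) = (0, 3.67), which is not an integer point.
(p,q)=(0,3): 2·0+6·3=18≤36, 5·0+6·3=18≤22, objective 27.
(p,q)=(1,2): 2·1+6·2=14≤36, 5·1+6·2=17≤22, objective 20.
No feasible integer point exceeds 27.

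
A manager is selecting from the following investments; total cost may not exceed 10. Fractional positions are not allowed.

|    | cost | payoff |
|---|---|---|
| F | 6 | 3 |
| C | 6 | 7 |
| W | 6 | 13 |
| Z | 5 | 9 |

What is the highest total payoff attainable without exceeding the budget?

This is an integer program with binary decision variables.
Z: cost 5 ≤ 10, payoff 9.
C: cost 6 ≤ 10, payoff 7.
W: cost 6 ≤ 10, payoff 13.
Best is W with total payoff 13.

13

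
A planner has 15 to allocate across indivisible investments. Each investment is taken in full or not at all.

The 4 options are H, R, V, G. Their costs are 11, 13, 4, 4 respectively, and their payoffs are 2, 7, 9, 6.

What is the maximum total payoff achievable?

H + V: cost 11 + 4 = 15 ≤ 15, payoff 2 + 9 = 11.
V + G: cost 4 + 4 = 8 ≤ 15, payoff 9 + 6 = 15.
Best is V and G with total payoff 15.

15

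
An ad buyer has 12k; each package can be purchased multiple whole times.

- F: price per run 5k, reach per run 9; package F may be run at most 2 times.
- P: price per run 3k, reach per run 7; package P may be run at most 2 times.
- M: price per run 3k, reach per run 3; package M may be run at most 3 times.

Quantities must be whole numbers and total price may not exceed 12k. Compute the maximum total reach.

1×F and 2×P: price 11 ≤ 12, reach 1·9 + 2·7 = 23.
2×P and 2×M: price 12 ≤ 12, reach 2·7 + 2·3 = 20.
Best is 23.

23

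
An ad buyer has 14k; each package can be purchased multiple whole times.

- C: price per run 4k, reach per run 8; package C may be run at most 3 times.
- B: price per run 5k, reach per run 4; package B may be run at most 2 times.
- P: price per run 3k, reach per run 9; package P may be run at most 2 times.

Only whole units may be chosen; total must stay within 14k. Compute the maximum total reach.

Take 2×C and 2×P: price 14 ≤ 14, reach 2·8 + 2·9 = 34.
P has the best ratio (9/3) and is taken to its limit of 2; remaining capacity is filled optimally with the others.

34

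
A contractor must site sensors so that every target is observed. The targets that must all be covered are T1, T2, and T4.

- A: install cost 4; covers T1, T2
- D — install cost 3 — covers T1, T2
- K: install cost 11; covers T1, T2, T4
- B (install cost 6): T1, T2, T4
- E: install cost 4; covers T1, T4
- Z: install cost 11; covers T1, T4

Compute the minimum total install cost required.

6

The greedy cost-per-new-target heuristic would pick D and E for 7, but a cheaper cover exists.
B alone covers T1, T2, T4 — every target.
Total install cost: 6.
No cover costs less than 6.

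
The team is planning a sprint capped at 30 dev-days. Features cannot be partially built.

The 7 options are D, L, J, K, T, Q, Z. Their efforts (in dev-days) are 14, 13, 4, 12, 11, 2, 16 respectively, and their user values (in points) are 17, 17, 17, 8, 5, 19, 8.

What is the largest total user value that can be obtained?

D + J + Q: effort 14 + 4 + 2 = 20 ≤ 30, user value 17 + 17 + 19 = 53.
L + J + T + Q: effort 13 + 4 + 11 + 2 = 30 ≤ 30, user value 17 + 17 + 5 + 19 = 58.
L + J + Q: effort 13 + 4 + 2 = 19 ≤ 30, user value 17 + 17 + 19 = 53.
Best is L, J, T, and Q with total user value 58.

58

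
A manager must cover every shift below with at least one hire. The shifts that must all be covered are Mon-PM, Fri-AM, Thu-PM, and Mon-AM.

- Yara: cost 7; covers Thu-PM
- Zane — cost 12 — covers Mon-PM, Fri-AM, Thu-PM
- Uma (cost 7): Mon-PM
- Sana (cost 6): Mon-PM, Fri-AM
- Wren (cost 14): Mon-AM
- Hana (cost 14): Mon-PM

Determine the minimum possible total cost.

This is an integer covering problem.
The greedy cost-per-new-shift heuristic would pick Sana, Yara, and Wren for 27, but a cheaper cover exists.
Choose Zane and Wren: together they cover Mon-PM, Fri-AM, Thu-PM, Mon-AM — every shift.
Total cost: 12 + 14 = 26.
No cover costs less than 26.

26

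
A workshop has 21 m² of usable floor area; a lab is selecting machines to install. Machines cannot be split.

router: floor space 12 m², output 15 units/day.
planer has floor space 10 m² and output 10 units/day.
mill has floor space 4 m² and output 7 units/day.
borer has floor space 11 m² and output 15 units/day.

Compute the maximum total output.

25

Allowing fractional choices, the relaxed optimum would be about 29.5, but machines are indivisible.
planer + borer: floor space 10 + 11 = 21 ≤ 21, output 10 + 15 = 25.
mill + borer: floor space 4 + 11 = 15 ≤ 21, output 7 + 15 = 22.
router + mill: floor space 12 + 4 = 16 ≤ 21, output 15 + 7 = 22.
Best is planer and borer with total output 25.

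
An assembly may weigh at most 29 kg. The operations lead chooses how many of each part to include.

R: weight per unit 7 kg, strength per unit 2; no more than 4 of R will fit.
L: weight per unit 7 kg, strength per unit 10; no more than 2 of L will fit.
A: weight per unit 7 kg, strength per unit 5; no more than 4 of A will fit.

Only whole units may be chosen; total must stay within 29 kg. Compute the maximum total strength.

30

2×L and 2×A: weight 28 ≤ 29, strength 2·10 + 2·5 = 30.
1×R, 2×L, and 1×A: weight 28 ≤ 29, strength 1·2 + 2·10 + 1·5 = 27.
Best is 30.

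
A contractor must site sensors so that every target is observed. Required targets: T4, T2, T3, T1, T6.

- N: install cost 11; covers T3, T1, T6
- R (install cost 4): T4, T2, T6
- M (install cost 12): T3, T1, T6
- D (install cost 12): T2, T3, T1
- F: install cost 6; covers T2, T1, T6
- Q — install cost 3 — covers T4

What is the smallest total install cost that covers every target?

15

Choose N and R: together they cover T4, T2, T3, T1, T6 — every target.
Total install cost: 11 + 4 = 15.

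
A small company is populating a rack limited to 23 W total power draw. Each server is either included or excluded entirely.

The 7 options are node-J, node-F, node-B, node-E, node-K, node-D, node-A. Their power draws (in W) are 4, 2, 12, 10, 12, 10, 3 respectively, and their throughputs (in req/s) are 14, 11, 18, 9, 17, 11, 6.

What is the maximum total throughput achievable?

49

node-J + node-F + node-B + node-A: power draw 4 + 2 + 12 + 3 = 21 ≤ 23, throughput 14 + 11 + 18 + 6 = 49.
node-J + node-F + node-B: power draw 4 + 2 + 12 = 18 ≤ 23, throughput 14 + 11 + 18 = 43.
node-J + node-F + node-K + node-A: power draw 4 + 2 + 12 + 3 = 21 ≤ 23, throughput 14 + 11 + 17 + 6 = 48.
Best is node-J, node-F, node-B, and node-A with total throughput 49.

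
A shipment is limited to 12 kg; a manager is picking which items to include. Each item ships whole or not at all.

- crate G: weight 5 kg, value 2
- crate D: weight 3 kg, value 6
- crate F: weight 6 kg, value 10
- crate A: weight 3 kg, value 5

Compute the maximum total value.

Treat it as a binary knapsack problem.
crate D + crate F: weight 3 + 6 = 9 ≤ 12, value 6 + 10 = 16.
crate D + crate F + crate A: weight 3 + 6 + 3 = 12 ≤ 12, value 6 + 10 + 5 = 21.
Best is crate D, crate F, and crate A with total value 21.

21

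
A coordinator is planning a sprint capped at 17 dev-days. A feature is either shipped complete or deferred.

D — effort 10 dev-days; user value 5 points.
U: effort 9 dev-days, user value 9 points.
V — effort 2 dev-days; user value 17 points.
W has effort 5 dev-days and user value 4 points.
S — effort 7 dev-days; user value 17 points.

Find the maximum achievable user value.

This is an integer program with binary decision variables.
Take V, W, and S: effort 2 + 5 + 7 = 14 ≤ 17, user value 17 + 4 + 17 = 38.
No other feasible combination does better.

38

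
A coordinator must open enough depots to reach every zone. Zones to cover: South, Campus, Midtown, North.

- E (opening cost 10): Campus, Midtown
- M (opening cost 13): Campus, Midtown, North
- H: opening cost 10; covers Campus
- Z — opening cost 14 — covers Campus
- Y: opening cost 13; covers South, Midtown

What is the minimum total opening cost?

26

Choose M and Y: together they cover South, Campus, Midtown, North — every zone.
Total opening cost: 13 + 13 = 26.
No cover costs less than 26.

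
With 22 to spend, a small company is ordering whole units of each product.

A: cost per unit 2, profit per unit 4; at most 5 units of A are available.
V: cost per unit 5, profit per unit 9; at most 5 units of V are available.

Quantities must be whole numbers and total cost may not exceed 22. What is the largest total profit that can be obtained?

Take 1×A and 4×V: cost 22 ≤ 22, profit 1·4 + 4·9 = 40.
No other integer combination yields more.

40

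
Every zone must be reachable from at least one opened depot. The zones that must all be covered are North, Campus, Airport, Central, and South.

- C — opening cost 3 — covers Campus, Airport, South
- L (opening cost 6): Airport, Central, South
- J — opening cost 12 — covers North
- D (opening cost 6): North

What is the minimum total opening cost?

Choose C, L, and D: together they cover North, Campus, Airport, Central, South — every zone.
Total opening cost: 3 + 6 + 6 = 15.
No cover costs less than 15.

15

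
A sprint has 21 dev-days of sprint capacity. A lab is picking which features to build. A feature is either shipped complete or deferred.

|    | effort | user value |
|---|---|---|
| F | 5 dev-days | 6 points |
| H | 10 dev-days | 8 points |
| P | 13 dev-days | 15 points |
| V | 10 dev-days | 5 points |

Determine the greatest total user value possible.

F + H: effort 5 + 10 = 15 ≤ 21, user value 6 + 8 = 14.
F + P: effort 5 + 13 = 18 ≤ 21, user value 6 + 15 = 21.
P: effort 13 ≤ 21, user value 15.
Best is F and P with total user value 21.

21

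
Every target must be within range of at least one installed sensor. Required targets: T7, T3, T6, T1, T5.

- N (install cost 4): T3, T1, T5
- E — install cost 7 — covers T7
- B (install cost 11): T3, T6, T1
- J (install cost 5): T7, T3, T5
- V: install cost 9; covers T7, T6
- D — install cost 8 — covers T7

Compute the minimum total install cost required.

13

Choose N and V: together they cover T7, T3, T6, T1, T5 — every target.
Total install cost: 4 + 9 = 13.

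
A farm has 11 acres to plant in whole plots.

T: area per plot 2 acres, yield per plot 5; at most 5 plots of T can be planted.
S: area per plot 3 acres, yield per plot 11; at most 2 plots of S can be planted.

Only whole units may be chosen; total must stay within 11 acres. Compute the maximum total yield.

32

4×T and 1×S: area 11 ≤ 11, yield 4·5 + 1·11 = 31.
2×T and 2×S: area 10 ≤ 11, yield 2·5 + 2·11 = 32.
Best is 32.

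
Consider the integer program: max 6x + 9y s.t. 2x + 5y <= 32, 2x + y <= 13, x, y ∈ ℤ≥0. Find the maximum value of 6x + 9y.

Relaxing integrality, the LP optimum is 67.50 at (x,y) = (4.12, 4.75), which is not an integer point.
(x,y)=(3,5) is feasible, giving 63.
(x,y)=(4,4) is feasible, giving 60.
(x,y)=(5,3) is feasible, giving 57.
Maximum is 63 at (x,y)=(3,5).

63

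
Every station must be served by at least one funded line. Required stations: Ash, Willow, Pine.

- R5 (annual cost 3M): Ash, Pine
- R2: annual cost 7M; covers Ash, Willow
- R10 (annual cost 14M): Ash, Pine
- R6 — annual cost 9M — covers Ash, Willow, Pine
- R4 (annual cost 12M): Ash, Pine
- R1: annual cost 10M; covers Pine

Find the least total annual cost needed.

R6 alone covers Ash, Willow, Pine — every station.
Total annual cost: 9.

9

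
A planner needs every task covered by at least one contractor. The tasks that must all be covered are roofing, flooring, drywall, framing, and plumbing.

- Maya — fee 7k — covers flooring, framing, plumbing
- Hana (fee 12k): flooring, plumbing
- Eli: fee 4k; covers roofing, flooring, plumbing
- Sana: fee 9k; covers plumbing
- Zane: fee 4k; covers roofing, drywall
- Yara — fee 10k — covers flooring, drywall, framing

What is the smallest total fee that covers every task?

11

This is a weighted set-cover instance.
Choose Maya and Zane: together they cover roofing, flooring, drywall, framing, plumbing — every task.
Total fee: 7 + 4 = 11.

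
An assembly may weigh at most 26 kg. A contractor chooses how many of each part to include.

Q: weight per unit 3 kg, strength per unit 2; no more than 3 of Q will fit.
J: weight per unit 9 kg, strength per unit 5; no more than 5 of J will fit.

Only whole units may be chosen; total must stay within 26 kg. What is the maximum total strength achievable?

14

2×Q and 2×J: weight 24 ≤ 26, strength 2·2 + 2·5 = 14.
1×Q and 2×J: weight 21 ≤ 26, strength 1·2 + 2·5 = 12.
Best is 14.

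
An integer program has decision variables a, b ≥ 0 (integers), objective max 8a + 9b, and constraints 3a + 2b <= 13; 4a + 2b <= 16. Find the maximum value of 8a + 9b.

(a,b)=(0,6): 3·0+2·6=12≤13, 4·0+2·6=12≤16, objective 54.
(a,b)=(1,5): 3·1+2·5=13≤13, 4·1+2·5=14≤16, objective 53.
(a,b)=(0,5): 3·0+2·5=10≤13, 4·0+2·5=10≤16, objective 45.
No feasible integer point exceeds 54.

54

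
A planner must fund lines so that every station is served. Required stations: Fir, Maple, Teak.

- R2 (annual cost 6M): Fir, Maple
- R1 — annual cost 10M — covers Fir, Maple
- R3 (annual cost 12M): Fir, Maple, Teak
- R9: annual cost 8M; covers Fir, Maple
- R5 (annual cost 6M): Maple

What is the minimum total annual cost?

12

The greedy cost-per-new-station heuristic would pick R2 and R3 for 18, but a cheaper cover exists.
R3 alone covers Fir, Maple, Teak — every station.
Total annual cost: 12.
No cover costs less than 12.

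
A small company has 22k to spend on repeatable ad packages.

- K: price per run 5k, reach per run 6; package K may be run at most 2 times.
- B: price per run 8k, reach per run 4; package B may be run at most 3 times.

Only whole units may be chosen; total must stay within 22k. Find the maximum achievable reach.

16

2×K and 1×B: price 18 ≤ 22, reach 2·6 + 1·4 = 16.
1×K and 2×B: price 21 ≤ 22, reach 1·6 + 2·4 = 14.
Best is 16.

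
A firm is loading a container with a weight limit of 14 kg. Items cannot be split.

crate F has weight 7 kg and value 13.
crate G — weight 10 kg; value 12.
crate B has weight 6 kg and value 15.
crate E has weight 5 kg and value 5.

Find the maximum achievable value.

crate F + crate E: weight 7 + 5 = 12 ≤ 14, value 13 + 5 = 18.
crate F + crate B: weight 7 + 6 = 13 ≤ 14, value 13 + 15 = 28.
crate B + crate E: weight 6 + 5 = 11 ≤ 14, value 15 + 5 = 20.
Best is crate F and crate B with total value 28.

28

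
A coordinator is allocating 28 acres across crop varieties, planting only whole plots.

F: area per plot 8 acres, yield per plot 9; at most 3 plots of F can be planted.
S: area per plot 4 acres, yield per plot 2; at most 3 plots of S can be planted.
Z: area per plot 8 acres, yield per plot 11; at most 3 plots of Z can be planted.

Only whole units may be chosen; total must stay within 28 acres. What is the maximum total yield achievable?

Z has the best ratio (11/8); taking only Z gives at most 3×11 = 33 (stopped by the area limit).
Mixing does better — 1×S and 3×Z: area 28 ≤ 28, yield 1·2 + 3·11 = 35.

35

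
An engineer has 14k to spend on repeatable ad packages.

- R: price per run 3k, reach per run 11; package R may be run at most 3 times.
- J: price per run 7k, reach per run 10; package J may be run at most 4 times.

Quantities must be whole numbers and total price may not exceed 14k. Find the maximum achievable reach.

This is a bounded integer knapsack.
R has the best ratio (11/3); taking only R gives at most 3×11 = 33 (stopped by the supply cap of 3).
Optimal: 3×R: price 9 ≤ 14, reach 3·11 = 33.

33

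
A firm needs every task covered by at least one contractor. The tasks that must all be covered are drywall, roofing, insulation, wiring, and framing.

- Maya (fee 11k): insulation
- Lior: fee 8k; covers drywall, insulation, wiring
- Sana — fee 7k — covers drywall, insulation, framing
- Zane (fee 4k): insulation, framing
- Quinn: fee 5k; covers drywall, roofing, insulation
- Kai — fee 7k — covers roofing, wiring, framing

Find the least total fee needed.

12

Choose Quinn and Kai: together they cover drywall, roofing, insulation, wiring, framing — every task.
Total fee: 5 + 7 = 12.
No cover costs less than 12.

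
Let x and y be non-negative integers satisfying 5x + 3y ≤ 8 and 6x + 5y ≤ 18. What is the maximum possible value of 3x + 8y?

16

Relaxing integrality, the LP optimum is 21.33 at (x,y) = (0, 2.67), which is not an integer point.
(x,y)=(0,2): 5·0+3·2=6≤8, 6·0+5·2=10≤18, objective 16.
(x,y)=(1,1): 5·1+3·1=8≤8, 6·1+5·1=11≤18, objective 11.
(x,y)=(0,1): 5·0+3·1=3≤8, 6·0+5·1=5≤18, objective 8.
The best lattice point is (0,2), giving 16.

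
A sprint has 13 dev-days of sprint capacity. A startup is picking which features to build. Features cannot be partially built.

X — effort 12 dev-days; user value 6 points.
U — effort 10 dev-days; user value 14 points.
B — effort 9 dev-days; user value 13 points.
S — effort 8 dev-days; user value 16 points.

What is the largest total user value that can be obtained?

Treat it as a binary knapsack problem.
Allowing fractional choices, the relaxed optimum would be about 23.2, but features are indivisible.
B: effort 9 ≤ 13, user value 13.
U: effort 10 ≤ 13, user value 14.
S: effort 8 ≤ 13, user value 16.
Best is S with total user value 16.

16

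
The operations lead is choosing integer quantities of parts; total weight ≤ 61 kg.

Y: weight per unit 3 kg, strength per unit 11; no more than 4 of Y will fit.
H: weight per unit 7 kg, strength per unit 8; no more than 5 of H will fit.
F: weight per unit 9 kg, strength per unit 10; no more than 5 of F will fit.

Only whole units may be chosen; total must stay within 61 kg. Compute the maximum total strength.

98

Y has the best ratio (11/3); taking only Y gives at most 4×11 = 44 (stopped by the supply cap of 4).
Mixing does better — 4×Y, 3×H, and 3×F: weight 60 ≤ 61, strength 4·11 + 3·8 + 3·10 = 98.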